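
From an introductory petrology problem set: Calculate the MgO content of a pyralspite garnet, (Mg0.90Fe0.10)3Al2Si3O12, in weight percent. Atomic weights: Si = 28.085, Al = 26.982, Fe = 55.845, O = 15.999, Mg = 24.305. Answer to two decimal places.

M((Mg0.90Fe0.10)3Al2Si3O12) = 412.584 g/mol; M(MgO) = 40.304 g/mol.
Moles MgO per formula unit = 2.70 Mg ÷ 1 = 2.7000.
MgO fraction = (2.7000 × 40.304) / 412.584 = 108.821/412.584 = 0.2638.

26.38 wt%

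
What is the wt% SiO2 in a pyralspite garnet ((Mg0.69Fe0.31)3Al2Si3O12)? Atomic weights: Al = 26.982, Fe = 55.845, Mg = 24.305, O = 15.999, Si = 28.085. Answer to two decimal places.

41.68 wt%

Molar mass of (Mg0.69Fe0.31)3Al2Si3O12 = 2.07*24.305 + 0.93*55.845 + 2*26.982 + 3*28.085 + 12*15.999 = 432.454 g/mol.
Each formula unit contains 3 Si, equivalent to 3/1 = 3.0000 mol SiO2.
M(SiO2) = 1×28.085 + 2×15.999 = 60.083 g/mol.
Mass of SiO2 per formula unit = 3.0000 × 60.083 = 180.249 g.
SiO2 wt% = 180.249 / 432.454 × 100 = 41.68%.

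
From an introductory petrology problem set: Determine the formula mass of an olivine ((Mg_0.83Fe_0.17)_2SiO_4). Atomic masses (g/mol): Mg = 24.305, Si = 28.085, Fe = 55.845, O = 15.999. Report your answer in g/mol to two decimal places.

M = 1.66(24.305) + 0.34(55.845) + 1(28.085) + 4(15.999)

151.41 g/mol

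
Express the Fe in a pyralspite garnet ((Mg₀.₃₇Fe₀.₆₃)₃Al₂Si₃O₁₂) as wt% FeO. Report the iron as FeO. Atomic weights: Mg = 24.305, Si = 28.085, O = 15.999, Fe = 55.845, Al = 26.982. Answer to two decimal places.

29.34 wt%

Molar mass of (Mg₀.₃₇Fe₀.₆₃)₃Al₂Si₃O₁₂ = 1.11*24.305 + 1.89*55.845 + 2*26.982 + 3*28.085 + 12*15.999 = 462.733 g/mol.
Each formula unit contains 1.89 Fe, equivalent to 1.89/1 = 1.8900 mol FeO.
M(FeO) = 1×55.845 + 1×15.999 = 71.844 g/mol.
Mass of FeO per formula unit = 1.8900 × 71.844 = 135.785 g.
FeO wt% = 135.785 / 462.733 × 100 = 29.34%.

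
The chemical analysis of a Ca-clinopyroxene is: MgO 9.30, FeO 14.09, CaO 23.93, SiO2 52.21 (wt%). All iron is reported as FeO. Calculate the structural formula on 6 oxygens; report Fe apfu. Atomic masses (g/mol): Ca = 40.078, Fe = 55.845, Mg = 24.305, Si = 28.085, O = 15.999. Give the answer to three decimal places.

0.454 Fe apfu

MgO (M=40.304): mol = 0.23075; Mg = 0.23075, O = 0.23075.
FeO (M=71.844): mol = 0.19612; Fe = 0.19612, O = 0.19612.
CaO (M=56.077): mol = 0.42673; Ca = 0.42673, O = 0.42673.
SiO2 (M=60.083): mol = 0.86896; Si = 0.86896, O = 1.73792.
ΣO = 2.59152; factor = 6/ΣO = 2.31524.
Fe apfu = 0.19612 × 2.31524 = 0.454.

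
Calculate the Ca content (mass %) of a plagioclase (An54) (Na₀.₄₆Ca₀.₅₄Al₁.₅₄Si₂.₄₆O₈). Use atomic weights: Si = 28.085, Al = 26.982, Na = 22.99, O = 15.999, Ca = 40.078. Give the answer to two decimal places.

Molar mass of Na₀.₄₆Ca₀.₅₄Al₁.₅₄Si₂.₄₆O₈: 0.46·22.99 + 0.54·40.078 + 1.54·26.982 + 2.46·28.085 + 8·15.999 = 270.851 g/mol.
Mass of Ca per formula unit: 0.54 × 40.078 = 21.642 g.
Weight fraction Ca = 21.642 / 270.851 = 0.0799.

7.99 mass %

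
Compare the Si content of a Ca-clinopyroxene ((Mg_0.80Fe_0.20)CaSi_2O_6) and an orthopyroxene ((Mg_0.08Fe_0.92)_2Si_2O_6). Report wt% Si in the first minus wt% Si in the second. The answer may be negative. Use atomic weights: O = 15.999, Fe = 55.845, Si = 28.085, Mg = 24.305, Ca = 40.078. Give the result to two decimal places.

3.50 percentage points

Si in (Mg_0.80Fe_0.20)CaSi_2O_6: molar mass 222.855 g/mol; 2×28.085 = 56.170 g → 25.20 wt%.
Si in (Mg_0.08Fe_0.92)_2Si_2O_6: molar mass 258.808 g/mol; 2×28.085 = 56.170 g → 21.70 wt%.
Difference = 25.20 − 21.70 = 3.50 percentage points.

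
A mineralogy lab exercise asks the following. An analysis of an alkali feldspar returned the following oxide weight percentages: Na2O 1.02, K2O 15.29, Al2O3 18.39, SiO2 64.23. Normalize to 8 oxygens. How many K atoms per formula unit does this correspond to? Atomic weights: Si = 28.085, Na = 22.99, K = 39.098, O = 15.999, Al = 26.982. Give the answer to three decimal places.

0.909 K apfu

Na2O (M=61.979): mol = 0.01646; Na = 0.03292, O = 0.01646.
K2O (M=94.195): mol = 0.16232; K = 0.32464, O = 0.16232.
Al2O3 (M=101.961): mol = 0.18036; Al = 0.36072, O = 0.54108.
SiO2 (M=60.083): mol = 1.06902; Si = 1.06902, O = 2.13804.
ΣO = 2.85790; factor = 8/ΣO = 2.79926.
K apfu = 0.32464 × 2.79926 = 0.909.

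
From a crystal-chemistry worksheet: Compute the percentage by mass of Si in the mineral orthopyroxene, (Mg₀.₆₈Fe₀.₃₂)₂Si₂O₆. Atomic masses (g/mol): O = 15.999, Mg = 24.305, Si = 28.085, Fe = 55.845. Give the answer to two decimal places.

Formula mass = 1.36·24.305 + 0.64·55.845 + 2·28.085 + 6·15.999 = 220.960 g/mol, of which 56.170 g is Si.
So Si makes up 56.170/220.960 = 0.2542 of the mass, i.e. 25.42%.

25.42 mass %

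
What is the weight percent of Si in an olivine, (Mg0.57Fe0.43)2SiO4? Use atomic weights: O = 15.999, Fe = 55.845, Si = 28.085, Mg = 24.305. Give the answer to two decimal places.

16.74 mass %

Formula mass = 1.14*24.305 + 0.86*55.845 + 1*28.085 + 4*15.999 = 167.815 g/mol, of which 28.085 g is Si.
So Si makes up 28.085/167.815 = 0.1674 of the mass, i.e. 16.74%.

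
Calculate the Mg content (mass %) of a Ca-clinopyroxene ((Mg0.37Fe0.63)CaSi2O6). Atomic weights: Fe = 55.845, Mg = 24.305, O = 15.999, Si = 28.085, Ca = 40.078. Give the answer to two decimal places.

M((Mg0.37Fe0.63)CaSi2O6) = 236.417 g/mol.
Mg contributes 0.37 × 24.305 = 8.993 g per mole.
8.993/236.417 = 0.0380 → 3.80%.

3.80 mass %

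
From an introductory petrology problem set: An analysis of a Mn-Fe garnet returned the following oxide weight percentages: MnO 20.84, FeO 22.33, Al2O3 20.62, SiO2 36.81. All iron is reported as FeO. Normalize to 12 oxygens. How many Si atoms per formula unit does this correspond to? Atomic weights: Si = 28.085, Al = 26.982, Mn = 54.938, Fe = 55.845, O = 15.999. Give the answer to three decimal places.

20.84 wt% MnO ÷ 70.937 g/mol = 0.29378 mol, giving 0.29378 Mn and 0.29378 O.
22.33 wt% FeO ÷ 71.844 g/mol = 0.31081 mol, giving 0.31081 Fe and 0.31081 O.
20.62 wt% Al2O3 ÷ 101.961 g/mol = 0.20223 mol, giving 0.40446 Al and 0.60669 O.
36.81 wt% SiO2 ÷ 60.083 g/mol = 0.61265 mol, giving 0.61265 Si and 1.22530 O.
Oxygen sums to 2.43658; scaling by 12/2.43658 = 4.92494 puts the formula on 12 O.
Si: 0.61265 × 4.92494 = 3.017 atoms per formula unit.

3.017 Si apfu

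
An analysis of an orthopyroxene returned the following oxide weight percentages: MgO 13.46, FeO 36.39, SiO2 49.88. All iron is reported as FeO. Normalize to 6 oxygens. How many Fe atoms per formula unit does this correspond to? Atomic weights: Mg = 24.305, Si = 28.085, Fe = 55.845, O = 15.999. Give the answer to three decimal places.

1.215 Fe apfu

13.46 wt% MgO ÷ 40.304 g/mol = 0.33396 mol, giving 0.33396 Mg and 0.33396 O.
36.39 wt% FeO ÷ 71.844 g/mol = 0.50651 mol, giving 0.50651 Fe and 0.50651 O.
49.88 wt% SiO2 ÷ 60.083 g/mol = 0.83018 mol, giving 0.83018 Si and 1.66036 O.
Oxygen sums to 2.50083; scaling by 6/2.50083 = 2.39920 puts the formula on 6 O.
Fe: 0.50651 × 2.39920 = 1.215 atoms per formula unit.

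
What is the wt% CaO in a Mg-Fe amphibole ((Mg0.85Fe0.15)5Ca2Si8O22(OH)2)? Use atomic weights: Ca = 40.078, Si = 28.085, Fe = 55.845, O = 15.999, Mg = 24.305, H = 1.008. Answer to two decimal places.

M((Mg0.85Fe0.15)5Ca2Si8O22(OH)2) = 836.008 g/mol; M(CaO) = 56.077 g/mol.
Moles CaO per formula unit = 2 Ca ÷ 1 = 2.0000.
CaO fraction = (2.0000 × 56.077) / 836.008 = 112.154/836.008 = 0.1342.

13.42 wt%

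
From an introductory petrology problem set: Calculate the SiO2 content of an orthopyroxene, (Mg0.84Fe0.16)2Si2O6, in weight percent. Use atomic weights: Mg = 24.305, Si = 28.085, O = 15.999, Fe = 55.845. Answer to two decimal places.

Molar mass of (Mg0.84Fe0.16)2Si2O6 = 1.68·24.305 + 0.32·55.845 + 2·28.085 + 6·15.999 = 210.867 g/mol.
Each formula unit contains 2 Si, equivalent to 2/1 = 2.0000 mol SiO2.
M(SiO2) = 1×28.085 + 2×15.999 = 60.083 g/mol.
Mass of SiO2 per formula unit = 2.0000 × 60.083 = 120.166 g.
SiO2 wt% = 120.166 / 210.867 × 100 = 56.99%.

56.99 wt%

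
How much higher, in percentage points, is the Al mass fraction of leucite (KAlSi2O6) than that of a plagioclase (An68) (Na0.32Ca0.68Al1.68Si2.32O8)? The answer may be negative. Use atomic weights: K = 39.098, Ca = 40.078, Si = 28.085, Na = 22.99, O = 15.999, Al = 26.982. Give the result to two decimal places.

M(KAlSi2O6) = 218.244 g/mol, so wt% Al = 26.982/218.244 × 100 = 12.36%.
M(Na0.32Ca0.68Al1.68Si2.32O8) = 273.089 g/mol, so wt% Al = 45.330/273.089 × 100 = 16.60%.
12.36 − 16.60 = -4.24 pp.

-4.24 percentage points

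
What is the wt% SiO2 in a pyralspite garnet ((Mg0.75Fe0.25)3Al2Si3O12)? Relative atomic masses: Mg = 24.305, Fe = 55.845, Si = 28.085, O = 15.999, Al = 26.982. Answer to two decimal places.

Formula mass = 426.777 g/mol.
3 Si → 3.0000 mol SiO2 per formula unit; M(SiO2) = 60.083, so SiO2 mass = 180.249 g.
180.249/426.777 × 100 = 42.23 wt%.

42.23 wt%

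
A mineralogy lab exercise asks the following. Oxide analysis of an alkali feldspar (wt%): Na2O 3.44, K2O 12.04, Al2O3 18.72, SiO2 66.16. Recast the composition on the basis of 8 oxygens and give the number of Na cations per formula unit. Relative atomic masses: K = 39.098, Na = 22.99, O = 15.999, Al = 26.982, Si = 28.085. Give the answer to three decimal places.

0.302 Na apfu

3.44 wt% Na2O ÷ 61.979 g/mol = 0.05550 mol, giving 0.11100 Na and 0.05550 O.
12.04 wt% K2O ÷ 94.195 g/mol = 0.12782 mol, giving 0.25564 K and 0.12782 O.
18.72 wt% Al2O3 ÷ 101.961 g/mol = 0.18360 mol, giving 0.36720 Al and 0.55080 O.
66.16 wt% SiO2 ÷ 60.083 g/mol = 1.10114 mol, giving 1.10114 Si and 2.20228 O.
Oxygen sums to 2.93640; scaling by 8/2.93640 = 2.72442 puts the formula on 8 O.
Na: 0.11100 × 2.72442 = 0.302 atoms per formula unit.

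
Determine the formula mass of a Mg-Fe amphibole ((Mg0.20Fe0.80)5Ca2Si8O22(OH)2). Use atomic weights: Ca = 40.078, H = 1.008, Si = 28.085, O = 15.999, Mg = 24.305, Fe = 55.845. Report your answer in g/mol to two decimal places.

M = 1×24.305 + 4×55.845 + 2×40.078 + 8×28.085 + 24×15.999 + 2×1.008

938.51 g/mol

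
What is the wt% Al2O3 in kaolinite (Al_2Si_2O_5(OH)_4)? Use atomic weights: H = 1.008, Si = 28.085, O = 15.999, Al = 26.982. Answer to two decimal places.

39.50 wt%

Molar mass of Al_2Si_2O_5(OH)_4 = 2×26.982 + 2×28.085 + 9×15.999 + 4×1.008 = 258.157 g/mol.
Each formula unit contains 2 Al, equivalent to 2/2 = 1.0000 mol Al2O3.
M(Al2O3) = 2×26.982 + 3×15.999 = 101.961 g/mol.
Mass of Al2O3 per formula unit = 1.0000 × 101.961 = 101.961 g.
Al2O3 wt% = 101.961 / 258.157 × 100 = 39.50%.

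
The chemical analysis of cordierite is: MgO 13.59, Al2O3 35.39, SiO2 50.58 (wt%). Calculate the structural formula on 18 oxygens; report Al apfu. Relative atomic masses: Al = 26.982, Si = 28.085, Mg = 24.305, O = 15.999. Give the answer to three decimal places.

4.081 Al apfu

13.59 wt% MgO ÷ 40.304 g/mol = 0.33719 mol, giving 0.33719 Mg and 0.33719 O.
35.39 wt% Al2O3 ÷ 101.961 g/mol = 0.34709 mol, giving 0.69418 Al and 1.04127 O.
50.58 wt% SiO2 ÷ 60.083 g/mol = 0.84184 mol, giving 0.84184 Si and 1.68368 O.
Oxygen sums to 3.06214; scaling by 18/3.06214 = 5.87824 puts the formula on 18 O.
Al: 0.69418 × 5.87824 = 4.081 atoms per formula unit.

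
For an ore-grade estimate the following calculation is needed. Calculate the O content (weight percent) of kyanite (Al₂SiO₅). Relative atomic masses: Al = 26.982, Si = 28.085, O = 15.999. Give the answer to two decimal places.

49.37 weight percent

M(Al₂SiO₅) = 162.044 g/mol.
O contributes 5 × 15.999 = 79.995 g per mole.
79.995/162.044 = 0.4937 → 49.37%.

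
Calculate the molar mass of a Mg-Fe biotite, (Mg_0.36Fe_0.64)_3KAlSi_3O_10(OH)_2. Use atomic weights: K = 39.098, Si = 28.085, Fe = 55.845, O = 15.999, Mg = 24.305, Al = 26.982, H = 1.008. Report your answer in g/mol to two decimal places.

477.81 g/mol

Mg: 1.08 × 24.305 = 26.2494
Fe: 1.92 × 55.845 = 107.2224
K: 1 × 39.098 = 39.0980
Al: 1 × 26.982 = 26.9820
Si: 3 × 28.085 = 84.2550
O: 12 × 15.999 = 191.9880
H: 2 × 1.008 = 2.0160
Summing the contributions gives the formula mass.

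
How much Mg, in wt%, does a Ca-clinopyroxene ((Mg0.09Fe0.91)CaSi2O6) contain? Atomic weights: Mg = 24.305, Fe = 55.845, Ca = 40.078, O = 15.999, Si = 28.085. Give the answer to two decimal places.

0.89 wt%

Formula mass = 0.09*24.305 + 0.91*55.845 + 1*40.078 + 2*28.085 + 6*15.999 = 245.248 g/mol, of which 2.187 g is Mg.
So Mg makes up 2.187/245.248 = 0.0089 of the mass, i.e. 0.89%.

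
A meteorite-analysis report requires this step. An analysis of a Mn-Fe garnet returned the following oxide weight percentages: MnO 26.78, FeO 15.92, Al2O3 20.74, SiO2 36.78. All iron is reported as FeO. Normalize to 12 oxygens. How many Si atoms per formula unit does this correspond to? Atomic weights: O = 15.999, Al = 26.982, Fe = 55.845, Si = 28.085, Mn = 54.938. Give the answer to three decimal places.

3.018 Si apfu

26.78 wt% MnO ÷ 70.937 g/mol = 0.37752 mol, giving 0.37752 Mn and 0.37752 O.
15.92 wt% FeO ÷ 71.844 g/mol = 0.22159 mol, giving 0.22159 Fe and 0.22159 O.
20.74 wt% Al2O3 ÷ 101.961 g/mol = 0.20341 mol, giving 0.40682 Al and 0.61023 O.
36.78 wt% SiO2 ÷ 60.083 g/mol = 0.61215 mol, giving 0.61215 Si and 1.22430 O.
Oxygen sums to 2.43364; scaling by 12/2.43364 = 4.93089 puts the formula on 12 O.
Si: 0.61215 × 4.93089 = 3.018 atoms per formula unit.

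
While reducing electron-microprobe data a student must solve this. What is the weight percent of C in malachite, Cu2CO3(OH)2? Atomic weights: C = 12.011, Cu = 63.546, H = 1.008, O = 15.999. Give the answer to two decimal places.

M(Cu2CO3(OH)2) = 221.114 g/mol.
C contributes 1 × 12.011 = 12.011 g per mole.
12.011/221.114 = 0.0543 → 5.43%.

5.43 wt%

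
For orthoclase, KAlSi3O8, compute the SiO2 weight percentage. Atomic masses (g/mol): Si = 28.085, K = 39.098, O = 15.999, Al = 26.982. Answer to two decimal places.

64.76 wt%

Formula mass = 278.327 g/mol.
3 Si → 3.0000 mol SiO2 per formula unit; M(SiO2) = 60.083, so SiO2 mass = 180.249 g.
180.249/278.327 × 100 = 64.76 wt%.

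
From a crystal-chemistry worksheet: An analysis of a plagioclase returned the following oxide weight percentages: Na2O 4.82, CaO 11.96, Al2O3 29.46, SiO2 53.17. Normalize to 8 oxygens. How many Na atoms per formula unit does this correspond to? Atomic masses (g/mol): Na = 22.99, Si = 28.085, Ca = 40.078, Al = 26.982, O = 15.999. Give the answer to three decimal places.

4.82 wt% Na2O ÷ 61.979 g/mol = 0.07777 mol, giving 0.15554 Na and 0.07777 O.
11.96 wt% CaO ÷ 56.077 g/mol = 0.21328 mol, giving 0.21328 Ca and 0.21328 O.
29.46 wt% Al2O3 ÷ 101.961 g/mol = 0.28893 mol, giving 0.57786 Al and 0.86679 O.
53.17 wt% SiO2 ÷ 60.083 g/mol = 0.88494 mol, giving 0.88494 Si and 1.76988 O.
Oxygen sums to 2.92772; scaling by 8/2.92772 = 2.73250 puts the formula on 8 O.
Na: 0.15554 × 2.73250 = 0.425 atoms per formula unit.

0.425 Na apfu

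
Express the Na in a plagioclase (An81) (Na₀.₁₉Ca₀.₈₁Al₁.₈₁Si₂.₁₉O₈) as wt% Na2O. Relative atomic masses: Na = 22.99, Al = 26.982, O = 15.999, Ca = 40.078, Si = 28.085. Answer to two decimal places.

Molar mass of Na₀.₁₉Ca₀.₈₁Al₁.₈₁Si₂.₁₉O₈ = 0.19*22.99 + 0.81*40.078 + 1.81*26.982 + 2.19*28.085 + 8*15.999 = 275.167 g/mol.
Each formula unit contains 0.19 Na, equivalent to 0.19/2 = 0.0950 mol Na2O.
M(Na2O) = 2×22.99 + 1×15.999 = 61.979 g/mol.
Mass of Na2O per formula unit = 0.0950 × 61.979 = 5.888 g.
Na2O wt% = 5.888 / 275.167 × 100 = 2.14%.

2.14 wt%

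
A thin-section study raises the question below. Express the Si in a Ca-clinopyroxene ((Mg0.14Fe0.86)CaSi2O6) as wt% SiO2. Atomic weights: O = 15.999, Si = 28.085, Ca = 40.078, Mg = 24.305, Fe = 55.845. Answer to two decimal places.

49.31 wt%

M((Mg0.14Fe0.86)CaSi2O6) = 243.671 g/mol; M(SiO2) = 60.083 g/mol.
Moles SiO2 per formula unit = 2 Si ÷ 1 = 2.0000.
SiO2 fraction = (2.0000 × 60.083) / 243.671 = 120.166/243.671 = 0.4931.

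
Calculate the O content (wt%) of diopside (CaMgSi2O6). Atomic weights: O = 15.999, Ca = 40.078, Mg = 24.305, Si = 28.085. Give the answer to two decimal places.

44.33 wt%

M(CaMgSi2O6) = 216.547 g/mol.
O contributes 6 × 15.999 = 95.994 g per mole.
95.994/216.547 = 0.4433 → 44.33%.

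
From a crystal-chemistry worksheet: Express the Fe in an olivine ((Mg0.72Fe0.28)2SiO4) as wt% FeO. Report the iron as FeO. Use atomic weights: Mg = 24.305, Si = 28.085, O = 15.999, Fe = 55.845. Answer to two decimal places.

Molar mass of (Mg0.72Fe0.28)2SiO4 = 1.44*24.305 + 0.56*55.845 + 1*28.085 + 4*15.999 = 158.353 g/mol.
Each formula unit contains 0.56 Fe, equivalent to 0.56/1 = 0.5600 mol FeO.
M(FeO) = 1×55.845 + 1×15.999 = 71.844 g/mol.
Mass of FeO per formula unit = 0.5600 × 71.844 = 40.233 g.
FeO wt% = 40.233 / 158.353 × 100 = 25.41%.

25.41 wt%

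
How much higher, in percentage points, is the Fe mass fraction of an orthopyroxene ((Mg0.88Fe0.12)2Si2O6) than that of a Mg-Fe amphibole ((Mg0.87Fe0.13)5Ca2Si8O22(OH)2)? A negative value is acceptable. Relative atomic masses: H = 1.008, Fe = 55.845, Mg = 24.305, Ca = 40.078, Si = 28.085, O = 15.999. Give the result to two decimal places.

2.07 percentage points

Fe in (Mg0.88Fe0.12)2Si2O6: molar mass 208.344 g/mol; 0.24×55.845 = 13.403 g → 6.43 wt%.
Fe in (Mg0.87Fe0.13)5Ca2Si8O22(OH)2: molar mass 832.854 g/mol; 0.65×55.845 = 36.299 g → 4.36 wt%.
Difference = 6.43 − 4.36 = 2.07 percentage points.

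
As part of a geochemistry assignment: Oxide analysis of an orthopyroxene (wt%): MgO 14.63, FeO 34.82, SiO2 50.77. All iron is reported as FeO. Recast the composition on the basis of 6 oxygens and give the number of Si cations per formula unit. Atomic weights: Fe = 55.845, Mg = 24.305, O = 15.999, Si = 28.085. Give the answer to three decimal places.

MgO (M=40.304): mol = 0.36299; Mg = 0.36299, O = 0.36299.
FeO (M=71.844): mol = 0.48466; Fe = 0.48466, O = 0.48466.
SiO2 (M=60.083): mol = 0.84500; Si = 0.84500, O = 1.69000.
ΣO = 2.53765; factor = 6/ΣO = 2.36439.
Si apfu = 0.84500 × 2.36439 = 1.998.

1.998 Si apfu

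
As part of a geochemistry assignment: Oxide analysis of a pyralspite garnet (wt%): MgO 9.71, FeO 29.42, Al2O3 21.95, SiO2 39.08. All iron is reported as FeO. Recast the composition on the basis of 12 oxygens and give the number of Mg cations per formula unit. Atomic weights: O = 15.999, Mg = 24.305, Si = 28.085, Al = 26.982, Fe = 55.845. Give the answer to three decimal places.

MgO: 9.71/40.304 = 0.24092 mol → 0.24092 mol Mg, 0.24092 mol O.
FeO: 29.42/71.844 = 0.40950 mol → 0.40950 mol Fe, 0.40950 mol O.
Al2O3: 21.95/101.961 = 0.21528 mol → 0.43056 mol Al, 0.64584 mol O.
SiO2: 39.08/60.083 = 0.65043 mol → 0.65043 mol Si, 1.30086 mol O.
Total oxygen = 2.59712 mol. Normalization factor = 12/2.59712 = 4.62050.
Mg per 12 O = 0.24092 × 4.62050 = 1.113.

1.113 Mg apfu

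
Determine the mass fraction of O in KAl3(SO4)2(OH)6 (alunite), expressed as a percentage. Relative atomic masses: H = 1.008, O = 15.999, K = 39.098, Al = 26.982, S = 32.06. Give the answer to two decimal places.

54.08 wt%

M(KAl3(SO4)2(OH)6) = 414.198 g/mol.
O contributes 14 × 15.999 = 223.986 g per mole.
223.986/414.198 = 0.5408 → 54.08%.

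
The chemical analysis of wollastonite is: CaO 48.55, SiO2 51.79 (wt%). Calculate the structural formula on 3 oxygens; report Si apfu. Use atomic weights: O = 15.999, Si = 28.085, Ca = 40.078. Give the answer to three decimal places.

CaO: 48.55/56.077 = 0.86577 mol → 0.86577 mol Ca, 0.86577 mol O.
SiO2: 51.79/60.083 = 0.86197 mol → 0.86197 mol Si, 1.72394 mol O.
Total oxygen = 2.58971 mol. Normalization factor = 3/2.58971 = 1.15843.
Si per 3 O = 0.86197 × 1.15843 = 0.999.

0.999 Si apfu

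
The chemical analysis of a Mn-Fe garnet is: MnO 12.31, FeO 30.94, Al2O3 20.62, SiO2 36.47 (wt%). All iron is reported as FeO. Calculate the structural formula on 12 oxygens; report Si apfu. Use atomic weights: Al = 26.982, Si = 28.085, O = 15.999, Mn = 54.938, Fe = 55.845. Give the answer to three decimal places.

3.004 Si apfu

MnO: 12.31/70.937 = 0.17353 mol → 0.17353 mol Mn, 0.17353 mol O.
FeO: 30.94/71.844 = 0.43066 mol → 0.43066 mol Fe, 0.43066 mol O.
Al2O3: 20.62/101.961 = 0.20223 mol → 0.40446 mol Al, 0.60669 mol O.
SiO2: 36.47/60.083 = 0.60699 mol → 0.60699 mol Si, 1.21398 mol O.
Total oxygen = 2.42486 mol. Normalization factor = 12/2.42486 = 4.94874.
Si per 12 O = 0.60699 × 4.94874 = 3.004.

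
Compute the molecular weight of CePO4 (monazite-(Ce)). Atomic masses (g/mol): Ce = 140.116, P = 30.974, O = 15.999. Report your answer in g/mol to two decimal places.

235.09 g/mol

The formula mass is the sum 1(140.116) + 1(30.974) + 4(15.999).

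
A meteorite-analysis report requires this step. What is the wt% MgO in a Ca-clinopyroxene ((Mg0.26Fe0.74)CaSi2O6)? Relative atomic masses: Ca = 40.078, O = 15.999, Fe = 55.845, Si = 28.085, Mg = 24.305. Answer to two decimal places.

4.37 wt%

Molar mass of (Mg0.26Fe0.74)CaSi2O6 = 0.26·24.305 + 0.74·55.845 + 1·40.078 + 2·28.085 + 6·15.999 = 239.887 g/mol.
Each formula unit contains 0.26 Mg, equivalent to 0.26/1 = 0.2600 mol MgO.
M(MgO) = 1×24.305 + 1×15.999 = 40.304 g/mol.
Mass of MgO per formula unit = 0.2600 × 40.304 = 10.479 g.
MgO wt% = 10.479 / 239.887 × 100 = 4.37%.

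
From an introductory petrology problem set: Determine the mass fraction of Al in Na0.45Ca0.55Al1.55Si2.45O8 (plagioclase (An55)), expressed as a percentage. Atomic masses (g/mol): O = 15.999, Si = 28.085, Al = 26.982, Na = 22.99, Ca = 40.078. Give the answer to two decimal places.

15.43 wt%

Molar mass of Na0.45Ca0.55Al1.55Si2.45O8: 0.45*22.99 + 0.55*40.078 + 1.55*26.982 + 2.45*28.085 + 8*15.999 = 271.011 g/mol.
Mass of Al per formula unit: 1.55 × 26.982 = 41.822 g.
Weight fraction Al = 41.822 / 271.011 = 0.1543.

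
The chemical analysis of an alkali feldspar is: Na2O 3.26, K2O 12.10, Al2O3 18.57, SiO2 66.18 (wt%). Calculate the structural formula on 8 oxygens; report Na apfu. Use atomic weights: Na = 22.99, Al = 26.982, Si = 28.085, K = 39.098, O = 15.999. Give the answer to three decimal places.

Na2O: 3.26/61.979 = 0.05260 mol → 0.10520 mol Na, 0.05260 mol O.
K2O: 12.10/94.195 = 0.12846 mol → 0.25692 mol K, 0.12846 mol O.
Al2O3: 18.57/101.961 = 0.18213 mol → 0.36426 mol Al, 0.54639 mol O.
SiO2: 66.18/60.083 = 1.10148 mol → 1.10148 mol Si, 2.20296 mol O.
Total oxygen = 2.93041 mol. Normalization factor = 8/2.93041 = 2.72999.
Na per 8 O = 0.10520 × 2.72999 = 0.287.

0.287 Na apfu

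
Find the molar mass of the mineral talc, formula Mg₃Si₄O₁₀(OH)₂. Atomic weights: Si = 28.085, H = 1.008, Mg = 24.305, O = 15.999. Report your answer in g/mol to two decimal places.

379.26 g/mol

M = 3(24.305) + 4(28.085) + 12(15.999) + 2(1.008)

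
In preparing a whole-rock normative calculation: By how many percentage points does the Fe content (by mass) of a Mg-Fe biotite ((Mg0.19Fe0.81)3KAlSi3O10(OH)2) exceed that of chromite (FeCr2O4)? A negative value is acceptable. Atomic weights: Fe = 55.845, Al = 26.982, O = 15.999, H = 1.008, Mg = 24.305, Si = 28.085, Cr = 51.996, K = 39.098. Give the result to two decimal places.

First mineral: 135.703 g Fe in 493.896 g formula = 27.48 wt% Fe.
Second mineral: 55.845 g Fe in 223.833 g formula = 24.95 wt% Fe.
27.48% − 24.95% gives a difference of 2.53 percentage points.

2.53 percentage points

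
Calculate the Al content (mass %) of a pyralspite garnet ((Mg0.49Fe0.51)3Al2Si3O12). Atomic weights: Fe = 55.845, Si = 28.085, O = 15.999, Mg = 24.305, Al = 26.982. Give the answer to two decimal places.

11.96 mass %

Molar mass of (Mg0.49Fe0.51)3Al2Si3O12: 1.47·24.305 + 1.53·55.845 + 2·26.982 + 3·28.085 + 12·15.999 = 451.378 g/mol.
Mass of Al per formula unit: 2 × 26.982 = 53.964 g.
Weight fraction Al = 53.964 / 451.378 = 0.1196.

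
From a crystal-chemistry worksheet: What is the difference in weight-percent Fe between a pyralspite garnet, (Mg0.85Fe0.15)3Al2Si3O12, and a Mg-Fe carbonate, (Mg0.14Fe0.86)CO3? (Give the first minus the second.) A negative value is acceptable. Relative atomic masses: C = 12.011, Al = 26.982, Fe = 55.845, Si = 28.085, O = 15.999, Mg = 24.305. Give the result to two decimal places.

-37.08 percentage points

M((Mg0.85Fe0.15)3Al2Si3O12) = 417.315 g/mol, so wt% Fe = 25.130/417.315 × 100 = 6.02%.
M((Mg0.14Fe0.86)CO3) = 111.437 g/mol, so wt% Fe = 48.027/111.437 × 100 = 43.10%.
6.02 − 43.10 = -37.08 pp.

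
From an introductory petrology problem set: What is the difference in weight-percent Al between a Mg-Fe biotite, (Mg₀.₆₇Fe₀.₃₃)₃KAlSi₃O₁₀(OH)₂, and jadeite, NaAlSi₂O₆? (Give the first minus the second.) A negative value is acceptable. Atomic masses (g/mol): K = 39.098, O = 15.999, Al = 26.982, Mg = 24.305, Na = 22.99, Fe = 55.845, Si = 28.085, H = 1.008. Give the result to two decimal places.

-7.33 percentage points

First mineral: 26.982 g Al in 448.479 g formula = 6.02 wt% Al.
Second mineral: 26.982 g Al in 202.136 g formula = 13.35 wt% Al.
6.02% − 13.35% gives a difference of -7.33 percentage points.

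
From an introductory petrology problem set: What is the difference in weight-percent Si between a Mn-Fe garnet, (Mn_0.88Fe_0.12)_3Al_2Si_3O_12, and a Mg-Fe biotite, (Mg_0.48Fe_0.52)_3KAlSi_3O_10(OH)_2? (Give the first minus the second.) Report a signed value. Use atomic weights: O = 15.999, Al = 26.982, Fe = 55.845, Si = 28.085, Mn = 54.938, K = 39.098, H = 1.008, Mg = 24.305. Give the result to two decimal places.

-1.05 percentage points

Si in (Mn_0.88Fe_0.12)_3Al_2Si_3O_12: molar mass 495.348 g/mol; 3×28.085 = 84.255 g → 17.01 wt%.
Si in (Mg_0.48Fe_0.52)_3KAlSi_3O_10(OH)_2: molar mass 466.456 g/mol; 3×28.085 = 84.255 g → 18.06 wt%.
Difference = 17.01 − 18.06 = -1.05 percentage points.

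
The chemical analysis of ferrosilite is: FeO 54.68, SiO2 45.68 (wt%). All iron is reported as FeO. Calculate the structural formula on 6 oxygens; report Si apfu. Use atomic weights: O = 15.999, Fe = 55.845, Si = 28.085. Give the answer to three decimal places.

FeO: 54.68/71.844 = 0.76109 mol → 0.76109 mol Fe, 0.76109 mol O.
SiO2: 45.68/60.083 = 0.76028 mol → 0.76028 mol Si, 1.52056 mol O.
Total oxygen = 2.28165 mol. Normalization factor = 6/2.28165 = 2.62968.
Si per 6 O = 0.76028 × 2.62968 = 1.999.

1.999 Si apfu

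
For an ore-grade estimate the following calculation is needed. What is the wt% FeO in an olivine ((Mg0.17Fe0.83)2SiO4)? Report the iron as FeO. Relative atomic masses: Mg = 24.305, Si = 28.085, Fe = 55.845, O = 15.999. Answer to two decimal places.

61.78 wt%

M((Mg0.17Fe0.83)2SiO4) = 193.047 g/mol; M(FeO) = 71.844 g/mol.
Moles FeO per formula unit = 1.66 Fe ÷ 1 = 1.6600.
FeO fraction = (1.6600 × 71.844) / 193.047 = 119.261/193.047 = 0.6178.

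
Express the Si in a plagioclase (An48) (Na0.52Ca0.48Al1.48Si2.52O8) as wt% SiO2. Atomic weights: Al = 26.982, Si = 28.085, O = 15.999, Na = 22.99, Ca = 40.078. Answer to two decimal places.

Formula mass = 269.892 g/mol.
2.52 Si → 2.5200 mol SiO2 per formula unit; M(SiO2) = 60.083, so SiO2 mass = 151.409 g.
151.409/269.892 × 100 = 56.10 wt%.

56.10 wt%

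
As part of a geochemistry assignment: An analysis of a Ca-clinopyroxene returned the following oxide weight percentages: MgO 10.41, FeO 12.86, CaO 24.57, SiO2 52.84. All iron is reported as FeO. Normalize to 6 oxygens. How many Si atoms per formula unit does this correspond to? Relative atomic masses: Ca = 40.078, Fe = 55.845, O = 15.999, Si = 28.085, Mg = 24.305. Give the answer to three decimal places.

2.003 Si apfu

MgO (M=40.304): mol = 0.25829; Mg = 0.25829, O = 0.25829.
FeO (M=71.844): mol = 0.17900; Fe = 0.17900, O = 0.17900.
CaO (M=56.077): mol = 0.43815; Ca = 0.43815, O = 0.43815.
SiO2 (M=60.083): mol = 0.87945; Si = 0.87945, O = 1.75890.
ΣO = 2.63434; factor = 6/ΣO = 2.27761.
Si apfu = 0.87945 × 2.27761 = 2.003.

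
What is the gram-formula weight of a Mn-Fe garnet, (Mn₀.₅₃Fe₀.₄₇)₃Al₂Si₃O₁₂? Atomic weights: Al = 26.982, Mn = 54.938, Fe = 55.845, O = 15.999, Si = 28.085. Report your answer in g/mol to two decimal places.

M = 1.59(54.938) + 1.41(55.845) + 2(26.982) + 3(28.085) + 12(15.999)

496.30 g/mol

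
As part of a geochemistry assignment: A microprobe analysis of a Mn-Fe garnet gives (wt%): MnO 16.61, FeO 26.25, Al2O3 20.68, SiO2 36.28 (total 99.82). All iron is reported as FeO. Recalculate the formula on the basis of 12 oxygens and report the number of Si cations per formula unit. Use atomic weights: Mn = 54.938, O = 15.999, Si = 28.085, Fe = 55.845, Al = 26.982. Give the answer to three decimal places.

3.000 Si apfu

MnO (M=70.937): mol = 0.23415; Mn = 0.23415, O = 0.23415.
FeO (M=71.844): mol = 0.36537; Fe = 0.36537, O = 0.36537.
Al2O3 (M=101.961): mol = 0.20282; Al = 0.40564, O = 0.60846.
SiO2 (M=60.083): mol = 0.60383; Si = 0.60383, O = 1.20766.
ΣO = 2.41564; factor = 12/ΣO = 4.96763.
Si apfu = 0.60383 × 4.96763 = 3.000.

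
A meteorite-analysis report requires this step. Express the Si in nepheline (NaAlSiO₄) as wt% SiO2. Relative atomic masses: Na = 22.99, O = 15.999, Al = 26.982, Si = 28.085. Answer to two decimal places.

M(NaAlSiO₄) = 142.053 g/mol; M(SiO2) = 60.083 g/mol.
Moles SiO2 per formula unit = 1 Si ÷ 1 = 1.0000.
SiO2 fraction = (1.0000 × 60.083) / 142.053 = 60.083/142.053 = 0.4230.

42.30 wt%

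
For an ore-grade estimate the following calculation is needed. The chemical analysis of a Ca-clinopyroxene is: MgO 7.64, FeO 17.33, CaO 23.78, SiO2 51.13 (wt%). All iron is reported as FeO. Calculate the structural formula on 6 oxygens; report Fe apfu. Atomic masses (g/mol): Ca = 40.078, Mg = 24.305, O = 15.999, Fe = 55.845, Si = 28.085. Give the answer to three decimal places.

0.566 Fe apfu

7.64 wt% MgO ÷ 40.304 g/mol = 0.18956 mol, giving 0.18956 Mg and 0.18956 O.
17.33 wt% FeO ÷ 71.844 g/mol = 0.24122 mol, giving 0.24122 Fe and 0.24122 O.
23.78 wt% CaO ÷ 56.077 g/mol = 0.42406 mol, giving 0.42406 Ca and 0.42406 O.
51.13 wt% SiO2 ÷ 60.083 g/mol = 0.85099 mol, giving 0.85099 Si and 1.70198 O.
Oxygen sums to 2.55682; scaling by 6/2.55682 = 2.34666 puts the formula on 6 O.
Fe: 0.24122 × 2.34666 = 0.566 atoms per formula unit.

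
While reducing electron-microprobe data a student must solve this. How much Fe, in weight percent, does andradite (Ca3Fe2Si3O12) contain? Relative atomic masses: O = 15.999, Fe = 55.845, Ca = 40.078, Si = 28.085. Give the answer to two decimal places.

M(Ca3Fe2Si3O12) = 508.167 g/mol.
Fe contributes 2 × 55.845 = 111.690 g per mole.
111.690/508.167 = 0.2198 → 21.98%.

21.98 weight percent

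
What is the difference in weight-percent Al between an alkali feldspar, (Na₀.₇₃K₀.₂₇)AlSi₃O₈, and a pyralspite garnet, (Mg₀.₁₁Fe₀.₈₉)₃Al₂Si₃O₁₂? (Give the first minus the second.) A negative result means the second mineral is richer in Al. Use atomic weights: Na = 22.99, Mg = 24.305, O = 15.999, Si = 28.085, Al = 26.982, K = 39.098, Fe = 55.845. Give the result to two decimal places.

-0.95 percentage points

M((Na₀.₇₃K₀.₂₇)AlSi₃O₈) = 266.568 g/mol, so wt% Al = 26.982/266.568 × 100 = 10.12%.
M((Mg₀.₁₁Fe₀.₈₉)₃Al₂Si₃O₁₂) = 487.334 g/mol, so wt% Al = 53.964/487.334 × 100 = 11.07%.
10.12 − 11.07 = -0.95 pp.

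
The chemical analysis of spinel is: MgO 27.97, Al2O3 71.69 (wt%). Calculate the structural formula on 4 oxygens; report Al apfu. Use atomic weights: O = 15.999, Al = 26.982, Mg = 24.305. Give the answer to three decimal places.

2.007 Al apfu

27.97 wt% MgO ÷ 40.304 g/mol = 0.69398 mol, giving 0.69398 Mg and 0.69398 O.
71.69 wt% Al2O3 ÷ 101.961 g/mol = 0.70311 mol, giving 1.40622 Al and 2.10933 O.
Oxygen sums to 2.80331; scaling by 4/2.80331 = 1.42688 puts the formula on 4 O.
Al: 1.40622 × 1.42688 = 2.007 atoms per formula unit.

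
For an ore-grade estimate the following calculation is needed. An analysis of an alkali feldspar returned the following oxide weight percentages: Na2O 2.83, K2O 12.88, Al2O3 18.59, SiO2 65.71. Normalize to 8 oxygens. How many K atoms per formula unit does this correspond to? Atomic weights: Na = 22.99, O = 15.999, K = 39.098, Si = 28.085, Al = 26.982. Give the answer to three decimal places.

Na2O (M=61.979): mol = 0.04566; Na = 0.09132, O = 0.04566.
K2O (M=94.195): mol = 0.13674; K = 0.27348, O = 0.13674.
Al2O3 (M=101.961): mol = 0.18232; Al = 0.36464, O = 0.54696.
SiO2 (M=60.083): mol = 1.09365; Si = 1.09365, O = 2.18730.
ΣO = 2.91666; factor = 8/ΣO = 2.74286.
K apfu = 0.27348 × 2.74286 = 0.750.

0.750 K apfu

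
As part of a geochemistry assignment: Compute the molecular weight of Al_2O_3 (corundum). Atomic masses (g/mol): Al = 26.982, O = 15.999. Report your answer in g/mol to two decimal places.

101.96 g/mol

Al: 2 × 26.982 = 53.9640
O: 3 × 15.999 = 47.9970
Summing the contributions gives the formula mass.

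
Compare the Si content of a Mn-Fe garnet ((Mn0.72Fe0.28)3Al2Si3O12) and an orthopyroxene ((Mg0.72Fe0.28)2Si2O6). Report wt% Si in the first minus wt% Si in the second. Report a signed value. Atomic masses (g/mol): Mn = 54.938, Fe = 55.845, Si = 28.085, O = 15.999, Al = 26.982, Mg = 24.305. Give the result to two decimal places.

First mineral: 84.255 g Si in 495.783 g formula = 16.99 wt% Si.
Second mineral: 56.170 g Si in 218.436 g formula = 25.71 wt% Si.
16.99% − 25.71% gives a difference of -8.72 percentage points.

-8.72 percentage points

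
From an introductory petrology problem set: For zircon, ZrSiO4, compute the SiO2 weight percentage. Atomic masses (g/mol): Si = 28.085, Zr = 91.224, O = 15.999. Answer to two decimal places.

32.78 wt%

Molar mass of ZrSiO4 = 1×91.224 + 1×28.085 + 4×15.999 = 183.305 g/mol.
Each formula unit contains 1 Si, equivalent to 1/1 = 1.0000 mol SiO2.
M(SiO2) = 1×28.085 + 2×15.999 = 60.083 g/mol.
Mass of SiO2 per formula unit = 1.0000 × 60.083 = 60.083 g.
SiO2 wt% = 60.083 / 183.305 × 100 = 32.78%.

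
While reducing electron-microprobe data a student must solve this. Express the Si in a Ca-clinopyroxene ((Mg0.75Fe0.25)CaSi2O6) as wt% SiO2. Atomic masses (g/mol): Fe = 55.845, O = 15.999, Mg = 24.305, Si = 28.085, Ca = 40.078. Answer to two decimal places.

53.54 wt%

M((Mg0.75Fe0.25)CaSi2O6) = 224.432 g/mol; M(SiO2) = 60.083 g/mol.
Moles SiO2 per formula unit = 2 Si ÷ 1 = 2.0000.
SiO2 fraction = (2.0000 × 60.083) / 224.432 = 120.166/224.432 = 0.5354.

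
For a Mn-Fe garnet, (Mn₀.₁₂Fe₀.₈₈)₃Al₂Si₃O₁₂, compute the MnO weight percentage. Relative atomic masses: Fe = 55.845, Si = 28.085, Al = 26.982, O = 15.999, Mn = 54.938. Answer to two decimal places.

5.13 wt%

M((Mn₀.₁₂Fe₀.₈₈)₃Al₂Si₃O₁₂) = 497.415 g/mol; M(MnO) = 70.937 g/mol.
Moles MnO per formula unit = 0.36 Mn ÷ 1 = 0.3600.
MnO fraction = (0.3600 × 70.937) / 497.415 = 25.537/497.415 = 0.0513.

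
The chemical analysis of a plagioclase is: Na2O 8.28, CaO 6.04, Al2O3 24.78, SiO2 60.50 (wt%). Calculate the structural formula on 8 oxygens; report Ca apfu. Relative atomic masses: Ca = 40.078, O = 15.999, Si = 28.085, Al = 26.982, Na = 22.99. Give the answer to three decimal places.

Na2O (M=61.979): mol = 0.13359; Na = 0.26718, O = 0.13359.
CaO (M=56.077): mol = 0.10771; Ca = 0.10771, O = 0.10771.
Al2O3 (M=101.961): mol = 0.24303; Al = 0.48606, O = 0.72909.
SiO2 (M=60.083): mol = 1.00694; Si = 1.00694, O = 2.01388.
ΣO = 2.98427; factor = 8/ΣO = 2.68072.
Ca apfu = 0.10771 × 2.68072 = 0.289.

0.289 Ca apfu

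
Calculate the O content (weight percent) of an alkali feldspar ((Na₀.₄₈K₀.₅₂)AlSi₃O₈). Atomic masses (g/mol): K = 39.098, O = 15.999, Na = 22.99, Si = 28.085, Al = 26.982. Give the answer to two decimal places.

47.30 weight percent

Formula mass = 0.48·22.99 + 0.52·39.098 + 1·26.982 + 3·28.085 + 8·15.999 = 270.595 g/mol, of which 127.992 g is O.
So O makes up 127.992/270.595 = 0.4730 of the mass, i.e. 47.30%.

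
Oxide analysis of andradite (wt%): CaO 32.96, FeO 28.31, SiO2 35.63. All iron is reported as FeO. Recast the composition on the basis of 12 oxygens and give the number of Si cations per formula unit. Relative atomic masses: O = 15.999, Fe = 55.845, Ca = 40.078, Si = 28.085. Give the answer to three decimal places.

3.283 Si apfu

CaO (M=56.077): mol = 0.58776; Ca = 0.58776, O = 0.58776.
FeO (M=71.844): mol = 0.39405; Fe = 0.39405, O = 0.39405.
SiO2 (M=60.083): mol = 0.59301; Si = 0.59301, O = 1.18602.
ΣO = 2.16783; factor = 12/ΣO = 5.53549.
Si apfu = 0.59301 × 5.53549 = 3.283.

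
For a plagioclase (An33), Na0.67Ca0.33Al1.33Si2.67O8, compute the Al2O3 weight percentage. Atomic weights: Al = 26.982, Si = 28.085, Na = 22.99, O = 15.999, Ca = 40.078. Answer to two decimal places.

25.35 wt%

Formula mass = 267.494 g/mol.
1.33 Al → 0.6650 mol Al2O3 per formula unit; M(Al2O3) = 101.961, so Al2O3 mass = 67.804 g.
67.804/267.494 × 100 = 25.35 wt%.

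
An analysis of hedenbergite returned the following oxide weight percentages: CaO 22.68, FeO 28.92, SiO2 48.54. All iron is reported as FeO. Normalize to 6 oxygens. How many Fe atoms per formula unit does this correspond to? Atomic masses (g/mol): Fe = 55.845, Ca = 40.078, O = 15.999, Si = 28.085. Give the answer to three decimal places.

0.997 Fe apfu

CaO: 22.68/56.077 = 0.40444 mol → 0.40444 mol Ca, 0.40444 mol O.
FeO: 28.92/71.844 = 0.40254 mol → 0.40254 mol Fe, 0.40254 mol O.
SiO2: 48.54/60.083 = 0.80788 mol → 0.80788 mol Si, 1.61576 mol O.
Total oxygen = 2.42274 mol. Normalization factor = 6/2.42274 = 2.47653.
Fe per 6 O = 0.40254 × 2.47653 = 0.997.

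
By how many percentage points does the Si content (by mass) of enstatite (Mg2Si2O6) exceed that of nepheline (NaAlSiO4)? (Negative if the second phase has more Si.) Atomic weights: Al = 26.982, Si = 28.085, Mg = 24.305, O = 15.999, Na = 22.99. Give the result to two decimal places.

First mineral: 56.170 g Si in 200.774 g formula = 27.98 wt% Si.
Second mineral: 28.085 g Si in 142.053 g formula = 19.77 wt% Si.
27.98% − 19.77% gives a difference of 8.21 percentage points.

8.21 percentage points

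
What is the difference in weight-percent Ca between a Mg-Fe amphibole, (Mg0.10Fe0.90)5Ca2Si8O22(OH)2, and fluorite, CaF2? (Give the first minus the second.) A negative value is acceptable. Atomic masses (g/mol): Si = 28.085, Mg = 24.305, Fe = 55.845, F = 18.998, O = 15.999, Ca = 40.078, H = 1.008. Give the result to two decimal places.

M((Mg0.10Fe0.90)5Ca2Si8O22(OH)2) = 954.283 g/mol, so wt% Ca = 80.156/954.283 × 100 = 8.40%.
M(CaF2) = 78.074 g/mol, so wt% Ca = 40.078/78.074 × 100 = 51.33%.
8.40 − 51.33 = -42.93 pp.

-42.93 percentage points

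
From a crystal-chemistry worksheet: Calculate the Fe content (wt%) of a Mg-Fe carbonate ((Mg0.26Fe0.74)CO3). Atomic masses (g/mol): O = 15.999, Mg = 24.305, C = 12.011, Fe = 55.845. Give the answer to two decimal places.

M((Mg0.26Fe0.74)CO3) = 107.653 g/mol.
Fe contributes 0.74 × 55.845 = 41.325 g per mole.
41.325/107.653 = 0.3839 → 38.39%.

38.39 wt%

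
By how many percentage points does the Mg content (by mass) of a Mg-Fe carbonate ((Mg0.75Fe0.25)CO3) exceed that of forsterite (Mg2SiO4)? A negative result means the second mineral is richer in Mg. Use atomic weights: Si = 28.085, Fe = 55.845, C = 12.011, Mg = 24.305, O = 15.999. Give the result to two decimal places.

-14.78 percentage points

Mg in (Mg0.75Fe0.25)CO3: molar mass 92.198 g/mol; 0.75×24.305 = 18.229 g → 19.77 wt%.
Mg in Mg2SiO4: molar mass 140.691 g/mol; 2×24.305 = 48.610 g → 34.55 wt%.
Difference = 19.77 − 34.55 = -14.78 percentage points.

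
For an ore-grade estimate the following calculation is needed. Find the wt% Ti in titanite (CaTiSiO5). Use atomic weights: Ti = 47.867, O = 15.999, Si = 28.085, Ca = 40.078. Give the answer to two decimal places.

Molar mass of CaTiSiO5: 1*40.078 + 1*47.867 + 1*28.085 + 5*15.999 = 196.025 g/mol.
Mass of Ti per formula unit: 1 × 47.867 = 47.867 g.
Weight fraction Ti = 47.867 / 196.025 = 0.2442.

24.42 wt%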